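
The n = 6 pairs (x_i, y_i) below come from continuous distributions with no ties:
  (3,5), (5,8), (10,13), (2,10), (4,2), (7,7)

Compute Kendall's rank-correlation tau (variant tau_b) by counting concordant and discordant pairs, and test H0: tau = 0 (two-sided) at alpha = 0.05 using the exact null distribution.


Step 1: Enumerate the 15 unordered pairs (i,j) with i<j and classify each by sign(x_j-x_i) * sign(y_j-y_i).
  (1,2):dx=+2,dy=+3->C; (1,3):dx=+7,dy=+8->C; (1,4):dx=-1,dy=+5->D; (1,5):dx=+1,dy=-3->D
  (1,6):dx=+4,dy=+2->C; (2,3):dx=+5,dy=+5->C; (2,4):dx=-3,dy=+2->D; (2,5):dx=-1,dy=-6->C
  (2,6):dx=+2,dy=-1->D; (3,4):dx=-8,dy=-3->C; (3,5):dx=-6,dy=-11->C; (3,6):dx=-3,dy=-6->C
  (4,5):dx=+2,dy=-8->D; (4,6):dx=+5,dy=-3->D; (5,6):dx=+3,dy=+5->C
Step 2: C = 9, D = 6, total pairs = 15.
Step 3: tau = (C - D)/(n(n-1)/2) = (9 - 6)/15 = 0.200000.
Step 4: Exact two-sided p-value (enumerate n! = 720 permutations of y under H0): p = 0.719444.
Step 5: alpha = 0.05. fail to reject H0.

tau_b = 0.2000 (C=9, D=6), p = 0.719444, fail to reject H0.


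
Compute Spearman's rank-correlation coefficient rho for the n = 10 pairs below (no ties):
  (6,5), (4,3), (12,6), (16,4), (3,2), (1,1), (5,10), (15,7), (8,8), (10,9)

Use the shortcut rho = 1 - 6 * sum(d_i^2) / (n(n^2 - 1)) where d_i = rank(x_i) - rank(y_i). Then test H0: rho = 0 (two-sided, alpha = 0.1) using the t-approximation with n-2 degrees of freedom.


Step 1: Rank x and y separately (midranks; no ties here).
rank(x): 6->5, 4->3, 12->8, 16->10, 3->2, 1->1, 5->4, 15->9, 8->6, 10->7
rank(y): 5->5, 3->3, 6->6, 4->4, 2->2, 1->1, 10->10, 7->7, 8->8, 9->9
Step 2: d_i = R_x(i) - R_y(i); compute d_i^2.
  (5-5)^2=0, (3-3)^2=0, (8-6)^2=4, (10-4)^2=36, (2-2)^2=0, (1-1)^2=0, (4-10)^2=36, (9-7)^2=4, (6-8)^2=4, (7-9)^2=4
sum(d^2) = 88.
Step 3: rho = 1 - 6*88 / (10*(10^2 - 1)) = 1 - 528/990 = 0.466667.
Step 4: Under H0, t = rho * sqrt((n-2)/(1-rho^2)) = 1.4924 ~ t(8).
Step 5: Two-sided p-value from the t-distribution with 8 df = 0.173939.
Step 6: alpha = 0.1. fail to reject H0.

rho = 0.4667, p = 0.173939, fail to reject H0 at alpha = 0.1.


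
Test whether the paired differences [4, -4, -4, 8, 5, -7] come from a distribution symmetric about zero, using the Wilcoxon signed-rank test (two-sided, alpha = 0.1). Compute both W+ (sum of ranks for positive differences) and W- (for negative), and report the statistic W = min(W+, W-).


Step 1: Drop any zero differences (none here) and take |d_i|.
|d| = [4, 4, 4, 8, 5, 7]
Step 2: Midrank |d_i| (ties get averaged ranks).
ranks: |4|->2, |4|->2, |4|->2, |8|->6, |5|->4, |7|->5
Step 3: Attach original signs; sum ranks with positive sign and with negative sign.
W+ = 2 + 6 + 4 = 12
W- = 2 + 2 + 5 = 9
(Check: W+ + W- = 21 should equal n(n+1)/2 = 21.)
Step 4: Test statistic W = min(W+, W-) = 9.
Step 5: Ties in |d|, so use the tie-corrected normal approximation.
        E[W] = n(n+1)/4 = 6*7/4 = 10.5.
        Tie groups: |d|=4 (t=3); sum(t^3 - t) = 24.
        Var[W] = n(n+1)(2n+1)/24 - sum(t^3-t)/48 = 546/24 - 24/48 = 22.25.
        z = (W - E[W]) / sqrt(Var[W]) = (9 - 10.5) / 4.7170 = -0.3180.
        Two-sided p = 2*Phi(z) = 0.750485.
Step 6: alpha = 0.1. fail to reject H0.

W+ = 12, W- = 9, W = min = 9, p = 0.750485, fail to reject H0.


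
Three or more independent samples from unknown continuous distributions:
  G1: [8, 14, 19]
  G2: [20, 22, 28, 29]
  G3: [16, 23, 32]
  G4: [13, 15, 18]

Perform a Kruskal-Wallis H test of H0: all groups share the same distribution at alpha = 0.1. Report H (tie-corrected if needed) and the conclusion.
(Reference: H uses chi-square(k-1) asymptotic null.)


Step 1: Combine all N = 13 observations and assign midranks.
sorted (value, group, rank): (8,G1,1), (13,G4,2), (14,G1,3), (15,G4,4), (16,G3,5), (18,G4,6), (19,G1,7), (20,G2,8), (22,G2,9), (23,G3,10), (28,G2,11), (29,G2,12), (32,G3,13)
Step 2: Sum ranks within each group.
R_1 = 11 (n_1 = 3)
R_2 = 40 (n_2 = 4)
R_3 = 28 (n_3 = 3)
R_4 = 12 (n_4 = 3)
Step 3: H = 12/(N(N+1)) * sum(R_i^2/n_i) - 3(N+1)
     = 12/(13*14) * (11^2/3 + 40^2/4 + 28^2/3 + 12^2/3) - 3*14
     = 0.065934 * 749.667 - 42
     = 7.428571.
Step 4: No ties, so H is used without correction.
Step 5: Under H0, H ~ chi^2(3); p-value = 0.059422.
Step 6: alpha = 0.1. reject H0.

H = 7.4286, df = 3, p = 0.059422, reject H0.


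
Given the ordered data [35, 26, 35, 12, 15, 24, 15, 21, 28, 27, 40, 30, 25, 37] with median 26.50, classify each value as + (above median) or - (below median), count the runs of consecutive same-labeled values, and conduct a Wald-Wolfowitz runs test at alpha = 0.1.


Step 1: Compute median = 26.50; label A = above, B = below.
Labels in order: ABABBBBBAAAABA  (n_A = 7, n_B = 7)
Step 2: Count runs R = 7.
Step 3: Under H0 (random ordering), E[R] = 2*n_A*n_B/(n_A+n_B) + 1 = 2*7*7/14 + 1 = 8.0000.
        Var[R] = 2*n_A*n_B*(2*n_A*n_B - n_A - n_B) / ((n_A+n_B)^2 * (n_A+n_B-1)) = 8232/2548 = 3.2308.
        SD[R] = 1.7974.
Step 4: Continuity-corrected z = (R + 0.5 - E[R]) / SD[R] = (7 + 0.5 - 8.0000) / 1.7974 = -0.2782.
Step 5: Two-sided p-value via normal approximation = 2*(1 - Phi(|z|)) = 0.780879.
Step 6: alpha = 0.1. fail to reject H0.

R = 7, z = -0.2782, p = 0.780879, fail to reject H0.


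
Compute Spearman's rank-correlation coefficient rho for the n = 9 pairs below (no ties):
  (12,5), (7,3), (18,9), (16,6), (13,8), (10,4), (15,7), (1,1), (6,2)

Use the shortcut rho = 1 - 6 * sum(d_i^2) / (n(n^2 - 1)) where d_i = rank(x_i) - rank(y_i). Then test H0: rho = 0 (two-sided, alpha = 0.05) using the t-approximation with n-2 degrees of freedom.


Step 1: Rank x and y separately (midranks; no ties here).
rank(x): 12->5, 7->3, 18->9, 16->8, 13->6, 10->4, 15->7, 1->1, 6->2
rank(y): 5->5, 3->3, 9->9, 6->6, 8->8, 4->4, 7->7, 1->1, 2->2
Step 2: d_i = R_x(i) - R_y(i); compute d_i^2.
  (5-5)^2=0, (3-3)^2=0, (9-9)^2=0, (8-6)^2=4, (6-8)^2=4, (4-4)^2=0, (7-7)^2=0, (1-1)^2=0, (2-2)^2=0
sum(d^2) = 8.
Step 3: rho = 1 - 6*8 / (9*(9^2 - 1)) = 1 - 48/720 = 0.933333.
Step 4: Under H0, t = rho * sqrt((n-2)/(1-rho^2)) = 6.8783 ~ t(7).
Step 5: Two-sided p-value from the t-distribution with 7 df = 0.000236.
Step 6: alpha = 0.05. reject H0.

rho = 0.9333, p = 0.000236, reject H0 at alpha = 0.05.


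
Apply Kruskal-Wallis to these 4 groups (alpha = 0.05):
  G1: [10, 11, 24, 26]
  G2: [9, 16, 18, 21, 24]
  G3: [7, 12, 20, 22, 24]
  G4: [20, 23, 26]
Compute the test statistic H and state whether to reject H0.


Step 1: Combine all N = 17 observations and assign midranks.
sorted (value, group, rank): (7,G3,1), (9,G2,2), (10,G1,3), (11,G1,4), (12,G3,5), (16,G2,6), (18,G2,7), (20,G3,8.5), (20,G4,8.5), (21,G2,10), (22,G3,11), (23,G4,12), (24,G1,14), (24,G2,14), (24,G3,14), (26,G1,16.5), (26,G4,16.5)
Step 2: Sum ranks within each group.
R_1 = 37.5 (n_1 = 4)
R_2 = 39 (n_2 = 5)
R_3 = 39.5 (n_3 = 5)
R_4 = 37 (n_4 = 3)
Step 3: H = 12/(N(N+1)) * sum(R_i^2/n_i) - 3(N+1)
     = 12/(17*18) * (37.5^2/4 + 39^2/5 + 39.5^2/5 + 37^2/3) - 3*18
     = 0.039216 * 1424.15 - 54
     = 1.848856.
Step 4: Ties present; correction factor C = 1 - 36/(17^3 - 17) = 0.992647. Corrected H = 1.848856 / 0.992647 = 1.862551.
Step 5: Under H0, H ~ chi^2(3); p-value = 0.601419.
Step 6: alpha = 0.05. fail to reject H0.

H = 1.8626, df = 3, p = 0.601419, fail to reject H0.


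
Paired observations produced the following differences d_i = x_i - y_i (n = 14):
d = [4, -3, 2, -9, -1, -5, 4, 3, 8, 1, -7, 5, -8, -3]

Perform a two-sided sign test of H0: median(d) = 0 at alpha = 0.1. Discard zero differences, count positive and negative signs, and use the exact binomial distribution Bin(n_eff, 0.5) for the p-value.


Step 1: Discard zero differences. Original n = 14; n_eff = number of nonzero differences = 14.
Nonzero differences (with sign): +4, -3, +2, -9, -1, -5, +4, +3, +8, +1, -7, +5, -8, -3
Step 2: Count signs: positive = 7, negative = 7.
Step 3: Under H0: P(positive) = 0.5, so the number of positives S ~ Bin(14, 0.5).
Step 4: Two-sided exact p-value = sum of Bin(14,0.5) probabilities at or below the observed probability = 1.000000.
Step 5: alpha = 0.1. fail to reject H0.

n_eff = 14, pos = 7, neg = 7, p = 1.000000, fail to reject H0.


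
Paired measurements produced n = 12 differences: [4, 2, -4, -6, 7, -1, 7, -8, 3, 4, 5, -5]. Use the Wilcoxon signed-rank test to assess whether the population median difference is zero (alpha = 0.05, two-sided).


Step 1: Drop any zero differences (none here) and take |d_i|.
|d| = [4, 2, 4, 6, 7, 1, 7, 8, 3, 4, 5, 5]
Step 2: Midrank |d_i| (ties get averaged ranks).
ranks: |4|->5, |2|->2, |4|->5, |6|->9, |7|->10.5, |1|->1, |7|->10.5, |8|->12, |3|->3, |4|->5, |5|->7.5, |5|->7.5
Step 3: Attach original signs; sum ranks with positive sign and with negative sign.
W+ = 5 + 2 + 10.5 + 10.5 + 3 + 5 + 7.5 = 43.5
W- = 5 + 9 + 1 + 12 + 7.5 = 34.5
(Check: W+ + W- = 78 should equal n(n+1)/2 = 78.)
Step 4: Test statistic W = min(W+, W-) = 34.5.
Step 5: Ties in |d|, so use the tie-corrected normal approximation.
        E[W] = n(n+1)/4 = 12*13/4 = 39.
        Tie groups: |d|=4 (t=3), |d|=5 (t=2), |d|=7 (t=2); sum(t^3 - t) = 36.
        Var[W] = n(n+1)(2n+1)/24 - sum(t^3-t)/48 = 3900/24 - 36/48 = 161.75.
        z = (W - E[W]) / sqrt(Var[W]) = (34.5 - 39) / 12.7181 = -0.3538.
        Two-sided p = 2*Phi(z) = 0.723469.
Step 6: alpha = 0.05. fail to reject H0.

W+ = 43.5, W- = 34.5, W = min = 34.5, p = 0.723469, fail to reject H0.


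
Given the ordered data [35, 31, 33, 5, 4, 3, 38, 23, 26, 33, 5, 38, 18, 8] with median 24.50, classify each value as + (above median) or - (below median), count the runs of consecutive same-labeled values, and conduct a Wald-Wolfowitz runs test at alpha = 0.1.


Step 1: Compute median = 24.50; label A = above, B = below.
Labels in order: AAABBBABAABABB  (n_A = 7, n_B = 7)
Step 2: Count runs R = 8.
Step 3: Under H0 (random ordering), E[R] = 2*n_A*n_B/(n_A+n_B) + 1 = 2*7*7/14 + 1 = 8.0000.
        Var[R] = 2*n_A*n_B*(2*n_A*n_B - n_A - n_B) / ((n_A+n_B)^2 * (n_A+n_B-1)) = 8232/2548 = 3.2308.
        SD[R] = 1.7974.
Step 4: R = E[R], so z = 0 with no continuity correction.
Step 5: Two-sided p-value via normal approximation = 2*(1 - Phi(|z|)) = 1.000000.
Step 6: alpha = 0.1. fail to reject H0.

R = 8, z = 0.0000, p = 1.000000, fail to reject H0.


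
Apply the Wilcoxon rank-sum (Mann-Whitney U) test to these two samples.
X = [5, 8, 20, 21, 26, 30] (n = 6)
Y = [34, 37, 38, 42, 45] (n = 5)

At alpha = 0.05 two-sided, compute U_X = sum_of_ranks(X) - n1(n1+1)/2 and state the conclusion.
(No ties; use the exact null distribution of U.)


Step 1: Combine and sort all 11 observations; assign midranks.
sorted (value, group): (5,X), (8,X), (20,X), (21,X), (26,X), (30,X), (34,Y), (37,Y), (38,Y), (42,Y), (45,Y)
ranks: 5->1, 8->2, 20->3, 21->4, 26->5, 30->6, 34->7, 37->8, 38->9, 42->10, 45->11
Step 2: Rank sum for X: R1 = 1 + 2 + 3 + 4 + 5 + 6 = 21.
Step 3: U_X = R1 - n1(n1+1)/2 = 21 - 6*7/2 = 21 - 21 = 0.
       U_Y = n1*n2 - U_X = 30 - 0 = 30.
Step 4: No ties, so the exact null distribution of U (based on enumerating the C(11,6) = 462 equally likely rank assignments) gives the two-sided p-value.
Step 5: p-value = 0.004329; compare to alpha = 0.05. reject H0.

U_X = 0, p = 0.004329, reject H0 at alpha = 0.05.


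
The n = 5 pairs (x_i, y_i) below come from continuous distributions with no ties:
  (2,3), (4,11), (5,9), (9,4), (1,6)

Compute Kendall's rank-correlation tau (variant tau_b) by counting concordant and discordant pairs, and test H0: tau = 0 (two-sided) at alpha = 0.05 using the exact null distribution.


Step 1: Enumerate the 10 unordered pairs (i,j) with i<j and classify each by sign(x_j-x_i) * sign(y_j-y_i).
  (1,2):dx=+2,dy=+8->C; (1,3):dx=+3,dy=+6->C; (1,4):dx=+7,dy=+1->C; (1,5):dx=-1,dy=+3->D
  (2,3):dx=+1,dy=-2->D; (2,4):dx=+5,dy=-7->D; (2,5):dx=-3,dy=-5->C; (3,4):dx=+4,dy=-5->D
  (3,5):dx=-4,dy=-3->C; (4,5):dx=-8,dy=+2->D
Step 2: C = 5, D = 5, total pairs = 10.
Step 3: tau = (C - D)/(n(n-1)/2) = (5 - 5)/10 = 0.000000.
Step 4: Exact two-sided p-value (enumerate n! = 120 permutations of y under H0): p = 1.000000.
Step 5: alpha = 0.05. fail to reject H0.

tau_b = 0.0000 (C=5, D=5), p = 1.000000, fail to reject H0.


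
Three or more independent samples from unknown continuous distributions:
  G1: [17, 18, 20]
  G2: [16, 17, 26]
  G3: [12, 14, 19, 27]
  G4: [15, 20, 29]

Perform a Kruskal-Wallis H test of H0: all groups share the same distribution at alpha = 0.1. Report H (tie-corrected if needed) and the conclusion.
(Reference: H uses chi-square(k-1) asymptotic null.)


Step 1: Combine all N = 13 observations and assign midranks.
sorted (value, group, rank): (12,G3,1), (14,G3,2), (15,G4,3), (16,G2,4), (17,G1,5.5), (17,G2,5.5), (18,G1,7), (19,G3,8), (20,G1,9.5), (20,G4,9.5), (26,G2,11), (27,G3,12), (29,G4,13)
Step 2: Sum ranks within each group.
R_1 = 22 (n_1 = 3)
R_2 = 20.5 (n_2 = 3)
R_3 = 23 (n_3 = 4)
R_4 = 25.5 (n_4 = 3)
Step 3: H = 12/(N(N+1)) * sum(R_i^2/n_i) - 3(N+1)
     = 12/(13*14) * (22^2/3 + 20.5^2/3 + 23^2/4 + 25.5^2/3) - 3*14
     = 0.065934 * 650.417 - 42
     = 0.884615.
Step 4: Ties present; correction factor C = 1 - 12/(13^3 - 13) = 0.994505. Corrected H = 0.884615 / 0.994505 = 0.889503.
Step 5: Under H0, H ~ chi^2(3); p-value = 0.827960.
Step 6: alpha = 0.1. fail to reject H0.

H = 0.8895, df = 3, p = 0.827960, fail to reject H0.


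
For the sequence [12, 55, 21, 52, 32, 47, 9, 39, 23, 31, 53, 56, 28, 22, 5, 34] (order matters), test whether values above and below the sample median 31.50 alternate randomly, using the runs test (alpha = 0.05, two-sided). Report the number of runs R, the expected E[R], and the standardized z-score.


Step 1: Compute median = 31.50; label A = above, B = below.
Labels in order: BABAAABABBAABBBA  (n_A = 8, n_B = 8)
Step 2: Count runs R = 10.
Step 3: Under H0 (random ordering), E[R] = 2*n_A*n_B/(n_A+n_B) + 1 = 2*8*8/16 + 1 = 9.0000.
        Var[R] = 2*n_A*n_B*(2*n_A*n_B - n_A - n_B) / ((n_A+n_B)^2 * (n_A+n_B-1)) = 14336/3840 = 3.7333.
        SD[R] = 1.9322.
Step 4: Continuity-corrected z = (R - 0.5 - E[R]) / SD[R] = (10 - 0.5 - 9.0000) / 1.9322 = 0.2588.
Step 5: Two-sided p-value via normal approximation = 2*(1 - Phi(|z|)) = 0.795809.
Step 6: alpha = 0.05. fail to reject H0.

R = 10, z = 0.2588, p = 0.795809, fail to reject H0.


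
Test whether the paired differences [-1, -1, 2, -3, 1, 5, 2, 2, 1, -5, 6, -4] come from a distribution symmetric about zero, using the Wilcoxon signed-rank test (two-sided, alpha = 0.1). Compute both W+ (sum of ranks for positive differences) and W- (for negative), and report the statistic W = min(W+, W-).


Step 1: Drop any zero differences (none here) and take |d_i|.
|d| = [1, 1, 2, 3, 1, 5, 2, 2, 1, 5, 6, 4]
Step 2: Midrank |d_i| (ties get averaged ranks).
ranks: |1|->2.5, |1|->2.5, |2|->6, |3|->8, |1|->2.5, |5|->10.5, |2|->6, |2|->6, |1|->2.5, |5|->10.5, |6|->12, |4|->9
Step 3: Attach original signs; sum ranks with positive sign and with negative sign.
W+ = 6 + 2.5 + 10.5 + 6 + 6 + 2.5 + 12 = 45.5
W- = 2.5 + 2.5 + 8 + 10.5 + 9 = 32.5
(Check: W+ + W- = 78 should equal n(n+1)/2 = 78.)
Step 4: Test statistic W = min(W+, W-) = 32.5.
Step 5: Ties in |d|, so use the tie-corrected normal approximation.
        E[W] = n(n+1)/4 = 12*13/4 = 39.
        Tie groups: |d|=1 (t=4), |d|=2 (t=3), |d|=5 (t=2); sum(t^3 - t) = 90.
        Var[W] = n(n+1)(2n+1)/24 - sum(t^3-t)/48 = 3900/24 - 90/48 = 160.625.
        z = (W - E[W]) / sqrt(Var[W]) = (32.5 - 39) / 12.6738 = -0.5129.
        Two-sided p = 2*Phi(z) = 0.608043.
Step 6: alpha = 0.1. fail to reject H0.

W+ = 45.5, W- = 32.5, W = min = 32.5, p = 0.608043, fail to reject H0.


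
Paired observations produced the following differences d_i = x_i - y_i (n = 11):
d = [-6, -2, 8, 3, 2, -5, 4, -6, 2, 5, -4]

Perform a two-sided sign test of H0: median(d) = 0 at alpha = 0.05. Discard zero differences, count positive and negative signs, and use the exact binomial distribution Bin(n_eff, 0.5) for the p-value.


Step 1: Discard zero differences. Original n = 11; n_eff = number of nonzero differences = 11.
Nonzero differences (with sign): -6, -2, +8, +3, +2, -5, +4, -6, +2, +5, -4
Step 2: Count signs: positive = 6, negative = 5.
Step 3: Under H0: P(positive) = 0.5, so the number of positives S ~ Bin(11, 0.5).
Step 4: Two-sided exact p-value = sum of Bin(11,0.5) probabilities at or below the observed probability = 1.000000.
Step 5: alpha = 0.05. fail to reject H0.

n_eff = 11, pos = 6, neg = 5, p = 1.000000, fail to reject H0.


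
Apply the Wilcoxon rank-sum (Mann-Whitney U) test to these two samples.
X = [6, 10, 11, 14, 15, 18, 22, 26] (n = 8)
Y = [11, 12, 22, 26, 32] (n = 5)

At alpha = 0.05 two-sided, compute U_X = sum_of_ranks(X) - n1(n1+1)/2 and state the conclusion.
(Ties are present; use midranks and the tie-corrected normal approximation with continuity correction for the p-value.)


Step 1: Combine and sort all 13 observations; assign midranks.
sorted (value, group): (6,X), (10,X), (11,X), (11,Y), (12,Y), (14,X), (15,X), (18,X), (22,X), (22,Y), (26,X), (26,Y), (32,Y)
ranks: 6->1, 10->2, 11->3.5, 11->3.5, 12->5, 14->6, 15->7, 18->8, 22->9.5, 22->9.5, 26->11.5, 26->11.5, 32->13
Step 2: Rank sum for X: R1 = 1 + 2 + 3.5 + 6 + 7 + 8 + 9.5 + 11.5 = 48.5.
Step 3: U_X = R1 - n1(n1+1)/2 = 48.5 - 8*9/2 = 48.5 - 36 = 12.5.
       U_Y = n1*n2 - U_X = 40 - 12.5 = 27.5.
Step 4: Ties are present, so use the tie-corrected normal approximation (with continuity correction) for the p-value.
Step 5: p-value = 0.303506; compare to alpha = 0.05. fail to reject H0.

U_X = 12.5, p = 0.303506, fail to reject H0 at alpha = 0.05.


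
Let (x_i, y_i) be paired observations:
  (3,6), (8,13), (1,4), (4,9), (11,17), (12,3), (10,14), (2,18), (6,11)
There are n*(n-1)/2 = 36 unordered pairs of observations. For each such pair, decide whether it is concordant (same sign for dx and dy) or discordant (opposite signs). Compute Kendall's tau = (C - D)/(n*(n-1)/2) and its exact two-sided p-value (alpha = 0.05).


Step 1: Enumerate the 36 unordered pairs (i,j) with i<j and classify each by sign(x_j-x_i) * sign(y_j-y_i).
  (1,2):dx=+5,dy=+7->C; (1,3):dx=-2,dy=-2->C; (1,4):dx=+1,dy=+3->C; (1,5):dx=+8,dy=+11->C
  (1,6):dx=+9,dy=-3->D; (1,7):dx=+7,dy=+8->C; (1,8):dx=-1,dy=+12->D; (1,9):dx=+3,dy=+5->C
  (2,3):dx=-7,dy=-9->C; (2,4):dx=-4,dy=-4->C; (2,5):dx=+3,dy=+4->C; (2,6):dx=+4,dy=-10->D
  (2,7):dx=+2,dy=+1->C; (2,8):dx=-6,dy=+5->D; (2,9):dx=-2,dy=-2->C; (3,4):dx=+3,dy=+5->C
  (3,5):dx=+10,dy=+13->C; (3,6):dx=+11,dy=-1->D; (3,7):dx=+9,dy=+10->C; (3,8):dx=+1,dy=+14->C
  (3,9):dx=+5,dy=+7->C; (4,5):dx=+7,dy=+8->C; (4,6):dx=+8,dy=-6->D; (4,7):dx=+6,dy=+5->C
  (4,8):dx=-2,dy=+9->D; (4,9):dx=+2,dy=+2->C; (5,6):dx=+1,dy=-14->D; (5,7):dx=-1,dy=-3->C
  (5,8):dx=-9,dy=+1->D; (5,9):dx=-5,dy=-6->C; (6,7):dx=-2,dy=+11->D; (6,8):dx=-10,dy=+15->D
  (6,9):dx=-6,dy=+8->D; (7,8):dx=-8,dy=+4->D; (7,9):dx=-4,dy=-3->C; (8,9):dx=+4,dy=-7->D
Step 2: C = 22, D = 14, total pairs = 36.
Step 3: tau = (C - D)/(n(n-1)/2) = (22 - 14)/36 = 0.222222.
Step 4: Exact two-sided p-value (enumerate n! = 362880 permutations of y under H0): p = 0.476709.
Step 5: alpha = 0.05. fail to reject H0.

tau_b = 0.2222 (C=22, D=14), p = 0.476709, fail to reject H0.


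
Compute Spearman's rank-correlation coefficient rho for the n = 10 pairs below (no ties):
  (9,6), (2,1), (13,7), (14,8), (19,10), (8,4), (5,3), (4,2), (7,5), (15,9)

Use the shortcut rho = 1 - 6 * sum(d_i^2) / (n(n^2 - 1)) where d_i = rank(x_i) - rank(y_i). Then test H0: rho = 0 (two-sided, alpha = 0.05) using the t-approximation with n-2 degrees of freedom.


Step 1: Rank x and y separately (midranks; no ties here).
rank(x): 9->6, 2->1, 13->7, 14->8, 19->10, 8->5, 5->3, 4->2, 7->4, 15->9
rank(y): 6->6, 1->1, 7->7, 8->8, 10->10, 4->4, 3->3, 2->2, 5->5, 9->9
Step 2: d_i = R_x(i) - R_y(i); compute d_i^2.
  (6-6)^2=0, (1-1)^2=0, (7-7)^2=0, (8-8)^2=0, (10-10)^2=0, (5-4)^2=1, (3-3)^2=0, (2-2)^2=0, (4-5)^2=1, (9-9)^2=0
sum(d^2) = 2.
Step 3: rho = 1 - 6*2 / (10*(10^2 - 1)) = 1 - 12/990 = 0.987879.
Step 4: Under H0, t = rho * sqrt((n-2)/(1-rho^2)) = 18.0003 ~ t(8).
Step 5: Two-sided p-value from the t-distribution with 8 df = 0.000000.
Step 6: alpha = 0.05. reject H0.

rho = 0.9879, p = 0.000000, reject H0 at alpha = 0.05.


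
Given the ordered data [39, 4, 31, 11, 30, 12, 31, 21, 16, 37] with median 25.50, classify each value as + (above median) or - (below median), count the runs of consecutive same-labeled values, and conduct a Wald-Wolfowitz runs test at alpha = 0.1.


Step 1: Compute median = 25.50; label A = above, B = below.
Labels in order: ABABABABBA  (n_A = 5, n_B = 5)
Step 2: Count runs R = 9.
Step 3: Under H0 (random ordering), E[R] = 2*n_A*n_B/(n_A+n_B) + 1 = 2*5*5/10 + 1 = 6.0000.
        Var[R] = 2*n_A*n_B*(2*n_A*n_B - n_A - n_B) / ((n_A+n_B)^2 * (n_A+n_B-1)) = 2000/900 = 2.2222.
        SD[R] = 1.4907.
Step 4: Continuity-corrected z = (R - 0.5 - E[R]) / SD[R] = (9 - 0.5 - 6.0000) / 1.4907 = 1.6771.
Step 5: Two-sided p-value via normal approximation = 2*(1 - Phi(|z|)) = 0.093533.
Step 6: alpha = 0.1. reject H0.

R = 9, z = 1.6771, p = 0.093533, reject H0.


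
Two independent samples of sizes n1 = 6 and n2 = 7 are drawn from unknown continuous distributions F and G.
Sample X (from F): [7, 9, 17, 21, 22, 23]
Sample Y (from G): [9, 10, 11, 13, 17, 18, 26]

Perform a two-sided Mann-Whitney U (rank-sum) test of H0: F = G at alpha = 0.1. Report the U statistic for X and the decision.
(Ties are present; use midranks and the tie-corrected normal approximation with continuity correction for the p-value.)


Step 1: Combine and sort all 13 observations; assign midranks.
sorted (value, group): (7,X), (9,X), (9,Y), (10,Y), (11,Y), (13,Y), (17,X), (17,Y), (18,Y), (21,X), (22,X), (23,X), (26,Y)
ranks: 7->1, 9->2.5, 9->2.5, 10->4, 11->5, 13->6, 17->7.5, 17->7.5, 18->9, 21->10, 22->11, 23->12, 26->13
Step 2: Rank sum for X: R1 = 1 + 2.5 + 7.5 + 10 + 11 + 12 = 44.
Step 3: U_X = R1 - n1(n1+1)/2 = 44 - 6*7/2 = 44 - 21 = 23.
       U_Y = n1*n2 - U_X = 42 - 23 = 19.
Step 4: Ties are present, so use the tie-corrected normal approximation (with continuity correction) for the p-value.
Step 5: p-value = 0.829863; compare to alpha = 0.1. fail to reject H0.

U_X = 23, p = 0.829863, fail to reject H0 at alpha = 0.1.


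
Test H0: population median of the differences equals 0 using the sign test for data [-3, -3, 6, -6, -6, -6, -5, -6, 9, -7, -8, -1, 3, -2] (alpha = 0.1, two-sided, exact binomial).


Step 1: Discard zero differences. Original n = 14; n_eff = number of nonzero differences = 14.
Nonzero differences (with sign): -3, -3, +6, -6, -6, -6, -5, -6, +9, -7, -8, -1, +3, -2
Step 2: Count signs: positive = 3, negative = 11.
Step 3: Under H0: P(positive) = 0.5, so the number of positives S ~ Bin(14, 0.5).
Step 4: Two-sided exact p-value = sum of Bin(14,0.5) probabilities at or below the observed probability = 0.057373.
Step 5: alpha = 0.1. reject H0.

n_eff = 14, pos = 3, neg = 11, p = 0.057373, reject H0.


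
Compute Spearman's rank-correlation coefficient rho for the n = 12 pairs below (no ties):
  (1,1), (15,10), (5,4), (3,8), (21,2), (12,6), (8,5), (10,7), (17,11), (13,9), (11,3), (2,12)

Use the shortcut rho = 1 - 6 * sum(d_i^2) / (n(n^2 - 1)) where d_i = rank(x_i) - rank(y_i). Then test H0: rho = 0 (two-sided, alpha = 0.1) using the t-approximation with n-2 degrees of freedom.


Step 1: Rank x and y separately (midranks; no ties here).
rank(x): 1->1, 15->10, 5->4, 3->3, 21->12, 12->8, 8->5, 10->6, 17->11, 13->9, 11->7, 2->2
rank(y): 1->1, 10->10, 4->4, 8->8, 2->2, 6->6, 5->5, 7->7, 11->11, 9->9, 3->3, 12->12
Step 2: d_i = R_x(i) - R_y(i); compute d_i^2.
  (1-1)^2=0, (10-10)^2=0, (4-4)^2=0, (3-8)^2=25, (12-2)^2=100, (8-6)^2=4, (5-5)^2=0, (6-7)^2=1, (11-11)^2=0, (9-9)^2=0, (7-3)^2=16, (2-12)^2=100
sum(d^2) = 246.
Step 3: rho = 1 - 6*246 / (12*(12^2 - 1)) = 1 - 1476/1716 = 0.139860.
Step 4: Under H0, t = rho * sqrt((n-2)/(1-rho^2)) = 0.4467 ~ t(10).
Step 5: Two-sided p-value from the t-distribution with 10 df = 0.664633.
Step 6: alpha = 0.1. fail to reject H0.

rho = 0.1399, p = 0.664633, fail to reject H0 at alpha = 0.1.


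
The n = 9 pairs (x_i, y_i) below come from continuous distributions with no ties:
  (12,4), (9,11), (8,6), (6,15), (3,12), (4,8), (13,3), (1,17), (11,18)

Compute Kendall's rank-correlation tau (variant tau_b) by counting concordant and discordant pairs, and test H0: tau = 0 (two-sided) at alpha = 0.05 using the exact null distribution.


Step 1: Enumerate the 36 unordered pairs (i,j) with i<j and classify each by sign(x_j-x_i) * sign(y_j-y_i).
  (1,2):dx=-3,dy=+7->D; (1,3):dx=-4,dy=+2->D; (1,4):dx=-6,dy=+11->D; (1,5):dx=-9,dy=+8->D
  (1,6):dx=-8,dy=+4->D; (1,7):dx=+1,dy=-1->D; (1,8):dx=-11,dy=+13->D; (1,9):dx=-1,dy=+14->D
  (2,3):dx=-1,dy=-5->C; (2,4):dx=-3,dy=+4->D; (2,5):dx=-6,dy=+1->D; (2,6):dx=-5,dy=-3->C
  (2,7):dx=+4,dy=-8->D; (2,8):dx=-8,dy=+6->D; (2,9):dx=+2,dy=+7->C; (3,4):dx=-2,dy=+9->D
  (3,5):dx=-5,dy=+6->D; (3,6):dx=-4,dy=+2->D; (3,7):dx=+5,dy=-3->D; (3,8):dx=-7,dy=+11->D
  (3,9):dx=+3,dy=+12->C; (4,5):dx=-3,dy=-3->C; (4,6):dx=-2,dy=-7->C; (4,7):dx=+7,dy=-12->D
  (4,8):dx=-5,dy=+2->D; (4,9):dx=+5,dy=+3->C; (5,6):dx=+1,dy=-4->D; (5,7):dx=+10,dy=-9->D
  (5,8):dx=-2,dy=+5->D; (5,9):dx=+8,dy=+6->C; (6,7):dx=+9,dy=-5->D; (6,8):dx=-3,dy=+9->D
  (6,9):dx=+7,dy=+10->C; (7,8):dx=-12,dy=+14->D; (7,9):dx=-2,dy=+15->D; (8,9):dx=+10,dy=+1->C
Step 2: C = 10, D = 26, total pairs = 36.
Step 3: tau = (C - D)/(n(n-1)/2) = (10 - 26)/36 = -0.444444.
Step 4: Exact two-sided p-value (enumerate n! = 362880 permutations of y under H0): p = 0.119439.
Step 5: alpha = 0.05. fail to reject H0.

tau_b = -0.4444 (C=10, D=26), p = 0.119439, fail to reject H0.


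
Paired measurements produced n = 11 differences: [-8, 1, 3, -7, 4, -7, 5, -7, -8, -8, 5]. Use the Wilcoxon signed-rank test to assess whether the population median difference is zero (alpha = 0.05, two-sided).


Step 1: Drop any zero differences (none here) and take |d_i|.
|d| = [8, 1, 3, 7, 4, 7, 5, 7, 8, 8, 5]
Step 2: Midrank |d_i| (ties get averaged ranks).
ranks: |8|->10, |1|->1, |3|->2, |7|->7, |4|->3, |7|->7, |5|->4.5, |7|->7, |8|->10, |8|->10, |5|->4.5
Step 3: Attach original signs; sum ranks with positive sign and with negative sign.
W+ = 1 + 2 + 3 + 4.5 + 4.5 = 15
W- = 10 + 7 + 7 + 7 + 10 + 10 = 51
(Check: W+ + W- = 66 should equal n(n+1)/2 = 66.)
Step 4: Test statistic W = min(W+, W-) = 15.
Step 5: Ties in |d|, so use the tie-corrected normal approximation.
        E[W] = n(n+1)/4 = 11*12/4 = 33.
        Tie groups: |d|=5 (t=2), |d|=7 (t=3), |d|=8 (t=3); sum(t^3 - t) = 54.
        Var[W] = n(n+1)(2n+1)/24 - sum(t^3-t)/48 = 3036/24 - 54/48 = 125.375.
        z = (W - E[W]) / sqrt(Var[W]) = (15 - 33) / 11.1971 = -1.6076.
        Two-sided p = 2*Phi(z) = 0.107932.
Step 6: alpha = 0.05. fail to reject H0.

W+ = 15, W- = 51, W = min = 15, p = 0.107932, fail to reject H0.


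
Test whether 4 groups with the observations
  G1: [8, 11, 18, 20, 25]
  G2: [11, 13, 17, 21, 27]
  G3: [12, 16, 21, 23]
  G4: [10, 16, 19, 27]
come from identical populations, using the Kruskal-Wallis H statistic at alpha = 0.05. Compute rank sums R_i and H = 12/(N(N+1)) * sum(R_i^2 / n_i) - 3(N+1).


Step 1: Combine all N = 18 observations and assign midranks.
sorted (value, group, rank): (8,G1,1), (10,G4,2), (11,G1,3.5), (11,G2,3.5), (12,G3,5), (13,G2,6), (16,G3,7.5), (16,G4,7.5), (17,G2,9), (18,G1,10), (19,G4,11), (20,G1,12), (21,G2,13.5), (21,G3,13.5), (23,G3,15), (25,G1,16), (27,G2,17.5), (27,G4,17.5)
Step 2: Sum ranks within each group.
R_1 = 42.5 (n_1 = 5)
R_2 = 49.5 (n_2 = 5)
R_3 = 41 (n_3 = 4)
R_4 = 38 (n_4 = 4)
Step 3: H = 12/(N(N+1)) * sum(R_i^2/n_i) - 3(N+1)
     = 12/(18*19) * (42.5^2/5 + 49.5^2/5 + 41^2/4 + 38^2/4) - 3*19
     = 0.035088 * 1632.55 - 57
     = 0.282456.
Step 4: Ties present; correction factor C = 1 - 24/(18^3 - 18) = 0.995872. Corrected H = 0.282456 / 0.995872 = 0.283627.
Step 5: Under H0, H ~ chi^2(3); p-value = 0.963078.
Step 6: alpha = 0.05. fail to reject H0.

H = 0.2836, df = 3, p = 0.963078, fail to reject H0.


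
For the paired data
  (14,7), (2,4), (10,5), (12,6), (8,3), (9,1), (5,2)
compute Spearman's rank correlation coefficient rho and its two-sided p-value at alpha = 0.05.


Step 1: Rank x and y separately (midranks; no ties here).
rank(x): 14->7, 2->1, 10->5, 12->6, 8->3, 9->4, 5->2
rank(y): 7->7, 4->4, 5->5, 6->6, 3->3, 1->1, 2->2
Step 2: d_i = R_x(i) - R_y(i); compute d_i^2.
  (7-7)^2=0, (1-4)^2=9, (5-5)^2=0, (6-6)^2=0, (3-3)^2=0, (4-1)^2=9, (2-2)^2=0
sum(d^2) = 18.
Step 3: rho = 1 - 6*18 / (7*(7^2 - 1)) = 1 - 108/336 = 0.678571.
Step 4: Under H0, t = rho * sqrt((n-2)/(1-rho^2)) = 2.0657 ~ t(5).
Step 5: Two-sided p-value from the t-distribution with 5 df = 0.093750.
Step 6: alpha = 0.05. fail to reject H0.

rho = 0.6786, p = 0.093750, fail to reject H0 at alpha = 0.05.


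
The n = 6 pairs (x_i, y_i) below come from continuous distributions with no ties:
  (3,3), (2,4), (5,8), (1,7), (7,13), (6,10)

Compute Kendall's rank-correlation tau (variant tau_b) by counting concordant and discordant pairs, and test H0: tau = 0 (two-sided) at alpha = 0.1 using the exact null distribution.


Step 1: Enumerate the 15 unordered pairs (i,j) with i<j and classify each by sign(x_j-x_i) * sign(y_j-y_i).
  (1,2):dx=-1,dy=+1->D; (1,3):dx=+2,dy=+5->C; (1,4):dx=-2,dy=+4->D; (1,5):dx=+4,dy=+10->C
  (1,6):dx=+3,dy=+7->C; (2,3):dx=+3,dy=+4->C; (2,4):dx=-1,dy=+3->D; (2,5):dx=+5,dy=+9->C
  (2,6):dx=+4,dy=+6->C; (3,4):dx=-4,dy=-1->C; (3,5):dx=+2,dy=+5->C; (3,6):dx=+1,dy=+2->C
  (4,5):dx=+6,dy=+6->C; (4,6):dx=+5,dy=+3->C; (5,6):dx=-1,dy=-3->C
Step 2: C = 12, D = 3, total pairs = 15.
Step 3: tau = (C - D)/(n(n-1)/2) = (12 - 3)/15 = 0.600000.
Step 4: Exact two-sided p-value (enumerate n! = 720 permutations of y under H0): p = 0.136111.
Step 5: alpha = 0.1. fail to reject H0.

tau_b = 0.6000 (C=12, D=3), p = 0.136111, fail to reject H0.


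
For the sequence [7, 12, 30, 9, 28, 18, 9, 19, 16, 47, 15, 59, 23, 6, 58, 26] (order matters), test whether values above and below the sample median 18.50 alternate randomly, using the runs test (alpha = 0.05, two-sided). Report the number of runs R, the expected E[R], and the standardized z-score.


Step 1: Compute median = 18.50; label A = above, B = below.
Labels in order: BBABABBABABAABAA  (n_A = 8, n_B = 8)
Step 2: Count runs R = 12.
Step 3: Under H0 (random ordering), E[R] = 2*n_A*n_B/(n_A+n_B) + 1 = 2*8*8/16 + 1 = 9.0000.
        Var[R] = 2*n_A*n_B*(2*n_A*n_B - n_A - n_B) / ((n_A+n_B)^2 * (n_A+n_B-1)) = 14336/3840 = 3.7333.
        SD[R] = 1.9322.
Step 4: Continuity-corrected z = (R - 0.5 - E[R]) / SD[R] = (12 - 0.5 - 9.0000) / 1.9322 = 1.2939.
Step 5: Two-sided p-value via normal approximation = 2*(1 - Phi(|z|)) = 0.195709.
Step 6: alpha = 0.05. fail to reject H0.

R = 12, z = 1.2939, p = 0.195709, fail to reject H0.


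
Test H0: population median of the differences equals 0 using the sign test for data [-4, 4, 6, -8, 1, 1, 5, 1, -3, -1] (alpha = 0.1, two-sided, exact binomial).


Step 1: Discard zero differences. Original n = 10; n_eff = number of nonzero differences = 10.
Nonzero differences (with sign): -4, +4, +6, -8, +1, +1, +5, +1, -3, -1
Step 2: Count signs: positive = 6, negative = 4.
Step 3: Under H0: P(positive) = 0.5, so the number of positives S ~ Bin(10, 0.5).
Step 4: Two-sided exact p-value = sum of Bin(10,0.5) probabilities at or below the observed probability = 0.753906.
Step 5: alpha = 0.1. fail to reject H0.

n_eff = 10, pos = 6, neg = 4, p = 0.753906, fail to reject H0.


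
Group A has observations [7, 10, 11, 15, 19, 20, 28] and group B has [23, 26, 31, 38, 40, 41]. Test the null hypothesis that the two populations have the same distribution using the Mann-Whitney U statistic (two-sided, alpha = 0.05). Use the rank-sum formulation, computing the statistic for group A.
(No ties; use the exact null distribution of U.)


Step 1: Combine and sort all 13 observations; assign midranks.
sorted (value, group): (7,X), (10,X), (11,X), (15,X), (19,X), (20,X), (23,Y), (26,Y), (28,X), (31,Y), (38,Y), (40,Y), (41,Y)
ranks: 7->1, 10->2, 11->3, 15->4, 19->5, 20->6, 23->7, 26->8, 28->9, 31->10, 38->11, 40->12, 41->13
Step 2: Rank sum for X: R1 = 1 + 2 + 3 + 4 + 5 + 6 + 9 = 30.
Step 3: U_X = R1 - n1(n1+1)/2 = 30 - 7*8/2 = 30 - 28 = 2.
       U_Y = n1*n2 - U_X = 42 - 2 = 40.
Step 4: No ties, so the exact null distribution of U (based on enumerating the C(13,7) = 1716 equally likely rank assignments) gives the two-sided p-value.
Step 5: p-value = 0.004662; compare to alpha = 0.05. reject H0.

U_X = 2, p = 0.004662, reject H0 at alpha = 0.05.


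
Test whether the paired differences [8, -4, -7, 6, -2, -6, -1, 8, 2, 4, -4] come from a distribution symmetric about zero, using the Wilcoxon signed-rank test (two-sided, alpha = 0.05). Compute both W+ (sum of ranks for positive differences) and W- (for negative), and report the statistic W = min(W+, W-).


Step 1: Drop any zero differences (none here) and take |d_i|.
|d| = [8, 4, 7, 6, 2, 6, 1, 8, 2, 4, 4]
Step 2: Midrank |d_i| (ties get averaged ranks).
ranks: |8|->10.5, |4|->5, |7|->9, |6|->7.5, |2|->2.5, |6|->7.5, |1|->1, |8|->10.5, |2|->2.5, |4|->5, |4|->5
Step 3: Attach original signs; sum ranks with positive sign and with negative sign.
W+ = 10.5 + 7.5 + 10.5 + 2.5 + 5 = 36
W- = 5 + 9 + 2.5 + 7.5 + 1 + 5 = 30
(Check: W+ + W- = 66 should equal n(n+1)/2 = 66.)
Step 4: Test statistic W = min(W+, W-) = 30.
Step 5: Ties in |d|, so use the tie-corrected normal approximation.
        E[W] = n(n+1)/4 = 11*12/4 = 33.
        Tie groups: |d|=2 (t=2), |d|=4 (t=3), |d|=6 (t=2), |d|=8 (t=2); sum(t^3 - t) = 42.
        Var[W] = n(n+1)(2n+1)/24 - sum(t^3-t)/48 = 3036/24 - 42/48 = 125.625.
        z = (W - E[W]) / sqrt(Var[W]) = (30 - 33) / 11.2083 = -0.2677.
        Two-sided p = 2*Phi(z) = 0.788961.
Step 6: alpha = 0.05. fail to reject H0.

W+ = 36, W- = 30, W = min = 30, p = 0.788961, fail to reject H0.


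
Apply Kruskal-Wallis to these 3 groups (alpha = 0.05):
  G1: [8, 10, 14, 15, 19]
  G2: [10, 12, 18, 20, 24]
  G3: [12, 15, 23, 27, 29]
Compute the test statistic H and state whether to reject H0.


Step 1: Combine all N = 15 observations and assign midranks.
sorted (value, group, rank): (8,G1,1), (10,G1,2.5), (10,G2,2.5), (12,G2,4.5), (12,G3,4.5), (14,G1,6), (15,G1,7.5), (15,G3,7.5), (18,G2,9), (19,G1,10), (20,G2,11), (23,G3,12), (24,G2,13), (27,G3,14), (29,G3,15)
Step 2: Sum ranks within each group.
R_1 = 27 (n_1 = 5)
R_2 = 40 (n_2 = 5)
R_3 = 53 (n_3 = 5)
Step 3: H = 12/(N(N+1)) * sum(R_i^2/n_i) - 3(N+1)
     = 12/(15*16) * (27^2/5 + 40^2/5 + 53^2/5) - 3*16
     = 0.050000 * 1027.6 - 48
     = 3.380000.
Step 4: Ties present; correction factor C = 1 - 18/(15^3 - 15) = 0.994643. Corrected H = 3.380000 / 0.994643 = 3.398205.
Step 5: Under H0, H ~ chi^2(2); p-value = 0.182848.
Step 6: alpha = 0.05. fail to reject H0.

H = 3.3982, df = 2, p = 0.182848, fail to reject H0.


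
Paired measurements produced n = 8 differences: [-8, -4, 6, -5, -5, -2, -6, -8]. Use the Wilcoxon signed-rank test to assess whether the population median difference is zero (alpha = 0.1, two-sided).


Step 1: Drop any zero differences (none here) and take |d_i|.
|d| = [8, 4, 6, 5, 5, 2, 6, 8]
Step 2: Midrank |d_i| (ties get averaged ranks).
ranks: |8|->7.5, |4|->2, |6|->5.5, |5|->3.5, |5|->3.5, |2|->1, |6|->5.5, |8|->7.5
Step 3: Attach original signs; sum ranks with positive sign and with negative sign.
W+ = 5.5 = 5.5
W- = 7.5 + 2 + 3.5 + 3.5 + 1 + 5.5 + 7.5 = 30.5
(Check: W+ + W- = 36 should equal n(n+1)/2 = 36.)
Step 4: Test statistic W = min(W+, W-) = 5.5.
Step 5: Ties in |d|, so use the tie-corrected normal approximation.
        E[W] = n(n+1)/4 = 8*9/4 = 18.
        Tie groups: |d|=5 (t=2), |d|=6 (t=2), |d|=8 (t=2); sum(t^3 - t) = 18.
        Var[W] = n(n+1)(2n+1)/24 - sum(t^3-t)/48 = 1224/24 - 18/48 = 50.625.
        z = (W - E[W]) / sqrt(Var[W]) = (5.5 - 18) / 7.1151 = -1.7568.
        Two-sided p = 2*Phi(z) = 0.078948.
Step 6: alpha = 0.1. reject H0.

W+ = 5.5, W- = 30.5, W = min = 5.5, p = 0.078948, reject H0.


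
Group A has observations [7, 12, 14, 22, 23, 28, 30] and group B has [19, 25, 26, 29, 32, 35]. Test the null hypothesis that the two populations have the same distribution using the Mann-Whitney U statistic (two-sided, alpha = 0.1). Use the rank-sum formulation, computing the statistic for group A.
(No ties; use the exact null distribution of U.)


Step 1: Combine and sort all 13 observations; assign midranks.
sorted (value, group): (7,X), (12,X), (14,X), (19,Y), (22,X), (23,X), (25,Y), (26,Y), (28,X), (29,Y), (30,X), (32,Y), (35,Y)
ranks: 7->1, 12->2, 14->3, 19->4, 22->5, 23->6, 25->7, 26->8, 28->9, 29->10, 30->11, 32->12, 35->13
Step 2: Rank sum for X: R1 = 1 + 2 + 3 + 5 + 6 + 9 + 11 = 37.
Step 3: U_X = R1 - n1(n1+1)/2 = 37 - 7*8/2 = 37 - 28 = 9.
       U_Y = n1*n2 - U_X = 42 - 9 = 33.
Step 4: No ties, so the exact null distribution of U (based on enumerating the C(13,7) = 1716 equally likely rank assignments) gives the two-sided p-value.
Step 5: p-value = 0.101399; compare to alpha = 0.1. fail to reject H0.

U_X = 9, p = 0.101399, fail to reject H0 at alpha = 0.1.


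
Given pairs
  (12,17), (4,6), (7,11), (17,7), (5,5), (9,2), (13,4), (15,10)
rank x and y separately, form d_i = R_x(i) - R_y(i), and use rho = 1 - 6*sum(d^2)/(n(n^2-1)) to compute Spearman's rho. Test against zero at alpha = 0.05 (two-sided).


Step 1: Rank x and y separately (midranks; no ties here).
rank(x): 12->5, 4->1, 7->3, 17->8, 5->2, 9->4, 13->6, 15->7
rank(y): 17->8, 6->4, 11->7, 7->5, 5->3, 2->1, 4->2, 10->6
Step 2: d_i = R_x(i) - R_y(i); compute d_i^2.
  (5-8)^2=9, (1-4)^2=9, (3-7)^2=16, (8-5)^2=9, (2-3)^2=1, (4-1)^2=9, (6-2)^2=16, (7-6)^2=1
sum(d^2) = 70.
Step 3: rho = 1 - 6*70 / (8*(8^2 - 1)) = 1 - 420/504 = 0.166667.
Step 4: Under H0, t = rho * sqrt((n-2)/(1-rho^2)) = 0.4140 ~ t(6).
Step 5: Two-sided p-value from the t-distribution with 6 df = 0.693239.
Step 6: alpha = 0.05. fail to reject H0.

rho = 0.1667, p = 0.693239, fail to reject H0 at alpha = 0.05.


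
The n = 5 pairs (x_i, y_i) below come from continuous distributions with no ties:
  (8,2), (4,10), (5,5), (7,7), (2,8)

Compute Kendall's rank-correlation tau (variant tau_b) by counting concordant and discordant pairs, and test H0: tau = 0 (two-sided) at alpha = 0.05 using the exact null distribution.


Step 1: Enumerate the 10 unordered pairs (i,j) with i<j and classify each by sign(x_j-x_i) * sign(y_j-y_i).
  (1,2):dx=-4,dy=+8->D; (1,3):dx=-3,dy=+3->D; (1,4):dx=-1,dy=+5->D; (1,5):dx=-6,dy=+6->D
  (2,3):dx=+1,dy=-5->D; (2,4):dx=+3,dy=-3->D; (2,5):dx=-2,dy=-2->C; (3,4):dx=+2,dy=+2->C
  (3,5):dx=-3,dy=+3->D; (4,5):dx=-5,dy=+1->D
Step 2: C = 2, D = 8, total pairs = 10.
Step 3: tau = (C - D)/(n(n-1)/2) = (2 - 8)/10 = -0.600000.
Step 4: Exact two-sided p-value (enumerate n! = 120 permutations of y under H0): p = 0.233333.
Step 5: alpha = 0.05. fail to reject H0.

tau_b = -0.6000 (C=2, D=8), p = 0.233333, fail to reject H0.


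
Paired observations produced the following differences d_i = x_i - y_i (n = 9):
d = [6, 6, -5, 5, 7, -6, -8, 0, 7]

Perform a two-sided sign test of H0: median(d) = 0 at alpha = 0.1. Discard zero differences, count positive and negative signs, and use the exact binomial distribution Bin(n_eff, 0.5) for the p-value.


Step 1: Discard zero differences. Original n = 9; n_eff = number of nonzero differences = 8.
Nonzero differences (with sign): +6, +6, -5, +5, +7, -6, -8, +7
Step 2: Count signs: positive = 5, negative = 3.
Step 3: Under H0: P(positive) = 0.5, so the number of positives S ~ Bin(8, 0.5).
Step 4: Two-sided exact p-value = sum of Bin(8,0.5) probabilities at or below the observed probability = 0.726562.
Step 5: alpha = 0.1. fail to reject H0.

n_eff = 8, pos = 5, neg = 3, p = 0.726562, fail to reject H0.


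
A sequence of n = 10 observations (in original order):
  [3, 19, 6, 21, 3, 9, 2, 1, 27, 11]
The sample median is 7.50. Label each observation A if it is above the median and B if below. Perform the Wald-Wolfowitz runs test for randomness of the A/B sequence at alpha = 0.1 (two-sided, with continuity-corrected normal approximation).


Step 1: Compute median = 7.50; label A = above, B = below.
Labels in order: BABABABBAA  (n_A = 5, n_B = 5)
Step 2: Count runs R = 8.
Step 3: Under H0 (random ordering), E[R] = 2*n_A*n_B/(n_A+n_B) + 1 = 2*5*5/10 + 1 = 6.0000.
        Var[R] = 2*n_A*n_B*(2*n_A*n_B - n_A - n_B) / ((n_A+n_B)^2 * (n_A+n_B-1)) = 2000/900 = 2.2222.
        SD[R] = 1.4907.
Step 4: Continuity-corrected z = (R - 0.5 - E[R]) / SD[R] = (8 - 0.5 - 6.0000) / 1.4907 = 1.0062.
Step 5: Two-sided p-value via normal approximation = 2*(1 - Phi(|z|)) = 0.314305.
Step 6: alpha = 0.1. fail to reject H0.

R = 8, z = 1.0062, p = 0.314305, fail to reject H0.
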